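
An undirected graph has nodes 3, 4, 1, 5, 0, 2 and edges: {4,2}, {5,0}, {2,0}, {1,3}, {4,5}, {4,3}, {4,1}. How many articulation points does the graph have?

1

Removing 4 increases the component count from 1 to 2, so 4 is a cut vertex.
By contrast removing 2 leaves 1 component; it is not a cut vertex. No other vertex is a cut vertex either.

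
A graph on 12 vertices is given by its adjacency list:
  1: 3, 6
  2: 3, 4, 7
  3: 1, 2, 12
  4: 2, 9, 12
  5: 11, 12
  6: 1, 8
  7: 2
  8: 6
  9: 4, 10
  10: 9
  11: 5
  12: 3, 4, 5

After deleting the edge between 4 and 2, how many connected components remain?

1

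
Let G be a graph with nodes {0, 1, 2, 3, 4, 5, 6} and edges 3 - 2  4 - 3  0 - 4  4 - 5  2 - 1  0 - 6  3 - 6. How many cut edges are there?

3

The edges on the cycle 0-4-3-6-0 are not bridges since each lies on that cycle.
But removing 3 - 2 disconnects 3 from 2; removing 4 - 5 disconnects 4 from 5; removing 2 - 1 disconnects 2 from 1 — these are bridges.
That makes 3 bridges.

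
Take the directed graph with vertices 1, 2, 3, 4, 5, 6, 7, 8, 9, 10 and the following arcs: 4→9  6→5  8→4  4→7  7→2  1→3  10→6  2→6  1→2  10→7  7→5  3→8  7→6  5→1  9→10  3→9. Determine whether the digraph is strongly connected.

Yes

From 5 we can reach every vertex (1, 2, 3, 4, 5, 6, 7, 8, 9, 10), and every vertex can reach 5 (1, 2, 3, 4, 5, 6, 7, 8, 9, 10). So the whole graph is one strongly connected component.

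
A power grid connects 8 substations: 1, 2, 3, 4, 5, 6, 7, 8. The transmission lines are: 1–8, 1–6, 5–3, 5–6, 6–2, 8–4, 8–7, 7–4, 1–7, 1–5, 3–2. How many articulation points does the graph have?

Removing 1 increases the component count from 1 to 2, so 1 is a cut vertex.
By contrast removing 3 leaves 1 component; it is not a cut vertex. No other vertex is a cut vertex either.

1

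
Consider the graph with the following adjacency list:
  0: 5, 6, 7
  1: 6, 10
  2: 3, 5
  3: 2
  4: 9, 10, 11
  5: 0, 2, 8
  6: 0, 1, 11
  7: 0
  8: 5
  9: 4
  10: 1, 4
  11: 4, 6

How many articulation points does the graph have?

5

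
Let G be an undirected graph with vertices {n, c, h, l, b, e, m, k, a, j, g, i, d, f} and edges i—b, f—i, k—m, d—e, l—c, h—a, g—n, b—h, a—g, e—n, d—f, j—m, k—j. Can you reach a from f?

Yes

From f we can reach a, b, d, e, f, g, h, i, n, which includes a.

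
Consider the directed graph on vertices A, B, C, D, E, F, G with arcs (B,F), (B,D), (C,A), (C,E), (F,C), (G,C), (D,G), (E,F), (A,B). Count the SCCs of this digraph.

1

{A, B, C, D, E, F, G} are all mutually reachable — one SCC of size 7.
That gives 1 strongly connected component.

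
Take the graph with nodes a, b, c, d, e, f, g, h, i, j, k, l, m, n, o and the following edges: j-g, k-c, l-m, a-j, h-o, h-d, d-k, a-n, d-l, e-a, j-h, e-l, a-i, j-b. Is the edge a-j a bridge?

No

After removing a-j, the path a-e-l-d-h-j still connects them, so the edge is not a bridge.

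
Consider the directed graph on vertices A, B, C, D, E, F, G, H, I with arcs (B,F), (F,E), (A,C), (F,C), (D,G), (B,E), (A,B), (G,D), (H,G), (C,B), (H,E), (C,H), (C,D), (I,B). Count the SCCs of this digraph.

6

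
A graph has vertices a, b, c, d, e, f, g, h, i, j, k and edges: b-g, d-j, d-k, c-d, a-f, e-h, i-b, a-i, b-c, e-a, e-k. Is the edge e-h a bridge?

Removing e-h leaves no path between e and h: the component count goes from 1 to 2. So it is a bridge.

Yes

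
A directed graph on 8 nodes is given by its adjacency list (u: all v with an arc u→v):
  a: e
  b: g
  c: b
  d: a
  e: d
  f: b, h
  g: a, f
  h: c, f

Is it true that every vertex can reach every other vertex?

There is no directed path from a to h, so the graph is not strongly connected.

No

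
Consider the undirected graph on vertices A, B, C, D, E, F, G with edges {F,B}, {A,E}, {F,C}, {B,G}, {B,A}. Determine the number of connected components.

D is isolated — a component by itself.
Starting from A we can reach A, B, C, E, F, G. That is one component of size 6.
Total: 2 components.

2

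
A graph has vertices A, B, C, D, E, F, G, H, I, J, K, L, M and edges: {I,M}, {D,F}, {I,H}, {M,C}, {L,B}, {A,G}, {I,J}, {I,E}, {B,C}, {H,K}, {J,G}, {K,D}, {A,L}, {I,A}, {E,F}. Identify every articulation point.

Removing I increases the component count from 1 to 2, so I is a cut vertex.
By contrast removing F leaves 1 component; it is not a cut vertex. No other vertex is a cut vertex either.

I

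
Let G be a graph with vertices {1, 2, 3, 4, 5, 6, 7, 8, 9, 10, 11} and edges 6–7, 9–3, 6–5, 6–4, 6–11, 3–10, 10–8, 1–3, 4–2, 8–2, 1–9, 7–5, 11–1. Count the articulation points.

Removing 6 increases the component count from 1 to 2, so 6 is a cut vertex.
By contrast removing 5 leaves 1 component; it is not a cut vertex. No other vertex is a cut vertex either.

1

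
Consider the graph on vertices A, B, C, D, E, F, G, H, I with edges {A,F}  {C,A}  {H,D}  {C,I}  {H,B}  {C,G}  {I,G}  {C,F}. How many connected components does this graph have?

E is isolated — a component by itself.
Starting from B we can reach B, D, H. That is one component of size 3.
Starting from A we can reach A, C, F, G, I. That is one component of size 5.
Total: 3 components.

3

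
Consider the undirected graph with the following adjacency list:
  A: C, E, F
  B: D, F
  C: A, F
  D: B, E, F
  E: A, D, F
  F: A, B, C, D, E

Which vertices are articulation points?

none

Removing D, for instance, still leaves 1 component. No single vertex removal increases the component count — the graph has no articulation points.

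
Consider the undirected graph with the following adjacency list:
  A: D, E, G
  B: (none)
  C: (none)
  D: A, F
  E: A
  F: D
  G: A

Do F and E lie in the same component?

From F we can reach A, D, E, F, G, which includes E.

Yes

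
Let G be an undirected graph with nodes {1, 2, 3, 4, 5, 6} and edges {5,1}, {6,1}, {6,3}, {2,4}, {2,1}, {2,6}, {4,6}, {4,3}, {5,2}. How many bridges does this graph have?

The edges on the cycle 2-4-3-6-2 are not bridges since each lies on that cycle.
Every edge lies on some cycle, so there are no bridges.

0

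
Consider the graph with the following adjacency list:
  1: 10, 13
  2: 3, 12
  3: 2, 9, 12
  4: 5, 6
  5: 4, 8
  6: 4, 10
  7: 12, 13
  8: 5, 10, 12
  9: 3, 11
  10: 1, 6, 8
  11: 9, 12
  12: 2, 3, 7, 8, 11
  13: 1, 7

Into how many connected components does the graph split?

1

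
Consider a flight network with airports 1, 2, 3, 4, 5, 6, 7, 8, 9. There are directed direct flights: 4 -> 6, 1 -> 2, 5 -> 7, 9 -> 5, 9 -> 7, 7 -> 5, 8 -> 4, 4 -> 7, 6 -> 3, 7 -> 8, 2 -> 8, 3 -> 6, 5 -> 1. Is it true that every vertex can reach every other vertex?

There is no directed path from 4 to 9, so the graph is not strongly connected.

No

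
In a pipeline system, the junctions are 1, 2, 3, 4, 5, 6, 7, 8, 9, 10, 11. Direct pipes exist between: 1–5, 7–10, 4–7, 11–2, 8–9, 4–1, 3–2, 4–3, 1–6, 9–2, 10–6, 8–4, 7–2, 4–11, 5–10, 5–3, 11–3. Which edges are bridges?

none

The edges on the cycle 1-5-10-6-1 are not bridges since each lies on that cycle.
Every edge lies on some cycle, so there are no bridges.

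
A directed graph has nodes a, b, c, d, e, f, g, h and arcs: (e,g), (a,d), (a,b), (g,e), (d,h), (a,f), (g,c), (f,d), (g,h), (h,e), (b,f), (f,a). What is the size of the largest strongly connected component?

3

{e, g, h} are all mutually reachable — one SCC of size 3.
{a, b, f} are all mutually reachable — one SCC of size 3.
{d} is an SCC by itself.
{c} is an SCC by itself.
The largest has 3 vertices.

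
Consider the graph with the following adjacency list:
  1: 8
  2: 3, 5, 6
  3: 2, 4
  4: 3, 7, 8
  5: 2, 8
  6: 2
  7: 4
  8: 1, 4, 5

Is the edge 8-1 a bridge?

Yes

Removing 8-1 leaves no path between 8 and 1: the component count goes from 1 to 2. So it is a bridge.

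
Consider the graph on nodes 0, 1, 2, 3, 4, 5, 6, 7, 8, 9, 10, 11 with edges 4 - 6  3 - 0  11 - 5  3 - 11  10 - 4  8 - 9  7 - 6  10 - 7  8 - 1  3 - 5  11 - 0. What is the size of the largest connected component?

4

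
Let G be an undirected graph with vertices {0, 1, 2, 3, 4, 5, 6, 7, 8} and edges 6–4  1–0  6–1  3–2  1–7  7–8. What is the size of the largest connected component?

5 is isolated — a component by itself.
Starting from 2 we can reach 2, 3. That is one component of size 2.
Starting from 0 we can reach 0, 1, 4, 6, 7, 8. That is one component of size 6.
The largest has 6 vertices.

6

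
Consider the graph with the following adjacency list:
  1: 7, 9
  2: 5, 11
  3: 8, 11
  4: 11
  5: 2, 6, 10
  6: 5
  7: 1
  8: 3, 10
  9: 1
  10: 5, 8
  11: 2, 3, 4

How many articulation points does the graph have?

3

Removing 1 increases the component count from 2 to 3, so 1 is a cut vertex.
Removing 5 increases the component count from 2 to 3, so 5 is a cut vertex.
Removing 11 increases the component count from 2 to 3, so 11 is a cut vertex.
By contrast removing 7 leaves 2 components; it is not a cut vertex. No other vertex is a cut vertex either.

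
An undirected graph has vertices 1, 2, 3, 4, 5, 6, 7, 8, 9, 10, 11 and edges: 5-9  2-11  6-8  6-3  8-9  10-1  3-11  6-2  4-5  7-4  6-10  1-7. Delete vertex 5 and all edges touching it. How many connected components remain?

1

With 5 gone, the remaining components are: {1, 2, 3, 4, 6, 7, 8, 9, 10, 11}.
That is 1 component.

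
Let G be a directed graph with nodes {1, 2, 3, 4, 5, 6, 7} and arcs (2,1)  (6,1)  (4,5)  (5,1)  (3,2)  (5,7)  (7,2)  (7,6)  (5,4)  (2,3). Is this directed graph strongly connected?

No

There is no directed path from 2 to 5, so the graph is not strongly connected.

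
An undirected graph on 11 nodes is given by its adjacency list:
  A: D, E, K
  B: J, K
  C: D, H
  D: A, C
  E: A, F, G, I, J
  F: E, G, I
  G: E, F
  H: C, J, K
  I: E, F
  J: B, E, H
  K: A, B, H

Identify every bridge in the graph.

The edges on the cycle J-B-K-H-J are not bridges since each lies on that cycle.
Every edge lies on some cycle, so there are no bridges.

none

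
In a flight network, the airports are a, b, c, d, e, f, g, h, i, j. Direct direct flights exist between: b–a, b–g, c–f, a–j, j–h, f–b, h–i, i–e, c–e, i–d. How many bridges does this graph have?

The edges on the cycle c-f-b-a-j-h-i-e-c are not bridges since each lies on that cycle.
But removing g–b disconnects g from b; removing d–i disconnects d from i — these are bridges.
That makes 2 bridges.

2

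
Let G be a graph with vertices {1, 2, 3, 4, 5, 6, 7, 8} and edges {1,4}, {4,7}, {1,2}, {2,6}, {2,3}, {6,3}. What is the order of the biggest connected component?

6

8 is isolated — a component by itself.
5 is isolated — a component by itself.
Starting from 1 we can reach 1, 2, 3, 4, 6, 7. That is one component of size 6.
The largest has 6 vertices.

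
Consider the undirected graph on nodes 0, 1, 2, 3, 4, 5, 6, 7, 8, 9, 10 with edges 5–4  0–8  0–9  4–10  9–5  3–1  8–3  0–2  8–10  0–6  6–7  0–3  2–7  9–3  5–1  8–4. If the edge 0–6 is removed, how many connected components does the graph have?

0 and 6 are still connected via 0-2-7-6, so the component count stays at 1.

1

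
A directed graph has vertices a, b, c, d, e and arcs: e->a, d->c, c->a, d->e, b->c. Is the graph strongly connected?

No

There is no directed path from c to b, so the graph is not strongly connected.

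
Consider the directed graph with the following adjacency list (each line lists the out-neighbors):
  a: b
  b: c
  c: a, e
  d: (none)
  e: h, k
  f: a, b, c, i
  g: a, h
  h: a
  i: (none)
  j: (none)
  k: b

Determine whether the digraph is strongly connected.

No

There is no directed path from g to i, so the graph is not strongly connected.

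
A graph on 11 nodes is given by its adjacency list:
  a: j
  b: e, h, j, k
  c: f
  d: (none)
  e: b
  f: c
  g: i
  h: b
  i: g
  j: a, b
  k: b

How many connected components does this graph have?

d is isolated — a component by itself.
Starting from c we can reach c, f. That is one component of size 2.
Starting from g we can reach g, i. That is one component of size 2.
Starting from a we can reach a, b, e, h, j, k. That is one component of size 6.
Total: 4 components.

4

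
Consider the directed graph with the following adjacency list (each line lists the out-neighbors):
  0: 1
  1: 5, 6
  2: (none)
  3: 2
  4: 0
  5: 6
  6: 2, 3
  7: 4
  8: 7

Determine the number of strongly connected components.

{3} is an SCC by itself.
{6} is an SCC by itself.
{2} is an SCC by itself.
{7} is an SCC by itself.
{4} is an SCC by itself.
(and 4 more singleton SCCs)
That gives 9 strongly connected components.

9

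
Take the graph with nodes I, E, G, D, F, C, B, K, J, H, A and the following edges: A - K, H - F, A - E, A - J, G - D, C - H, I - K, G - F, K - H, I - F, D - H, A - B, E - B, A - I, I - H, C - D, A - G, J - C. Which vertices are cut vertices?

Removing A increases the component count from 1 to 2, so A is a cut vertex.
By contrast removing C leaves 1 component; it is not a cut vertex. No other vertex is a cut vertex either.

A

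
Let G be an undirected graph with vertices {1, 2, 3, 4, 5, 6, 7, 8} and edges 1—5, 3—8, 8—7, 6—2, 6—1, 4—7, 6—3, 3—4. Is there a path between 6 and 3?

Yes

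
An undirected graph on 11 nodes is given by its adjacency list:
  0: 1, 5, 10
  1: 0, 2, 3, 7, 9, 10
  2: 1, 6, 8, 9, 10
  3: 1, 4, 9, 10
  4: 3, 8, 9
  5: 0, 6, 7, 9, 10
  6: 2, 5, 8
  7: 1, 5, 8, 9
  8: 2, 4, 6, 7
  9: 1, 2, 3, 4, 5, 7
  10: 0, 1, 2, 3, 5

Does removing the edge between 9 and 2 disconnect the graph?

No

After removing 9-2, the path 9-1-2 still connects them, so the edge is not a bridge.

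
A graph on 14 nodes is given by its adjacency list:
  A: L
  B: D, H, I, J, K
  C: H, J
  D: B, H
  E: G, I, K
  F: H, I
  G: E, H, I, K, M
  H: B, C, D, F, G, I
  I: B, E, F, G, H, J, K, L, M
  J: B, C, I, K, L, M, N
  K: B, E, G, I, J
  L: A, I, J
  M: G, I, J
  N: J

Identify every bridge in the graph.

A-L, J-N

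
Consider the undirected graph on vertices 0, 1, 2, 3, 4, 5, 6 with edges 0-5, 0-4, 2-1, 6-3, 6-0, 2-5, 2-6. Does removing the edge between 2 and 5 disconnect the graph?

No

After removing 2-5, the path 2-6-0-5 still connects them, so the edge is not a bridge.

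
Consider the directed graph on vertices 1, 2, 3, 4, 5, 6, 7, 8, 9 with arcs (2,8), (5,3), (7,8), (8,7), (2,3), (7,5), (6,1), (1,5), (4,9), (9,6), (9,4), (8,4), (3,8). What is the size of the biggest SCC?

{1, 3, 4, 5, 6, 7, 8, 9} are all mutually reachable — one SCC of size 8.
{2} is an SCC by itself.
The largest has 8 vertices.

8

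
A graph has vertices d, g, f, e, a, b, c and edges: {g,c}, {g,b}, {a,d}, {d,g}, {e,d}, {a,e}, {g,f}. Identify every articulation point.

Removing d increases the component count from 1 to 2, so d is a cut vertex.
Removing g increases the component count from 1 to 4, so g is a cut vertex.
By contrast removing a leaves 1 component; it is not a cut vertex. No other vertex is a cut vertex either.

d, g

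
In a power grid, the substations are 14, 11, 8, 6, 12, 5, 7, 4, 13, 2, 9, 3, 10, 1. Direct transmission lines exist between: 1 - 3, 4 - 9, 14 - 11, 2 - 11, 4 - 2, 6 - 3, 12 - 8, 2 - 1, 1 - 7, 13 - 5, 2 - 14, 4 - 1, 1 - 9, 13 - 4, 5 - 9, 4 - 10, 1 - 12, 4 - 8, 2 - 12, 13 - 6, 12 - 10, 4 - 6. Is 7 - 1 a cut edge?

Yes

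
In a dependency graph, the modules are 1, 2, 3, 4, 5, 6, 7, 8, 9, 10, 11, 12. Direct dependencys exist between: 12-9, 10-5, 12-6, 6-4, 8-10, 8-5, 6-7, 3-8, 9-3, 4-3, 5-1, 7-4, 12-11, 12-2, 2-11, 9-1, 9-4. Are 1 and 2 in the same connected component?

From 1 we can reach 1, 2, 3, 4, 5, 6, 7, 8, 9, 10, 11, 12, which includes 2.

Yes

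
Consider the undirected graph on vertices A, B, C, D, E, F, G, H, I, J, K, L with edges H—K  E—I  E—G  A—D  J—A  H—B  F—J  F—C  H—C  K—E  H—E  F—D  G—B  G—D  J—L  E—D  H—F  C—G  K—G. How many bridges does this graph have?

2

The edges on the cycle H-F-J-A-D-G-E-K-H are not bridges since each lies on that cycle.
But removing J—L disconnects J from L; removing E—I disconnects E from I — these are bridges.
That makes 2 bridges.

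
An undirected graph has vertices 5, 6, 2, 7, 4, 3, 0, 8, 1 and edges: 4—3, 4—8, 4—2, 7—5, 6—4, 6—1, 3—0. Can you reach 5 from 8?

The component containing 8 is {0, 1, 2, 3, 4, 6, 8}, and 5 is not in it.

No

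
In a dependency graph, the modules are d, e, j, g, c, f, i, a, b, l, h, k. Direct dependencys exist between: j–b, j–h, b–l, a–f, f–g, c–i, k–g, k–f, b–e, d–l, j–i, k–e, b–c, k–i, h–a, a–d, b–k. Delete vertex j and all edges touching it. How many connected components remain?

With j gone, the remaining components are: {a, b, c, d, e, f, g, h, i, k, l}.
That is 1 component.

1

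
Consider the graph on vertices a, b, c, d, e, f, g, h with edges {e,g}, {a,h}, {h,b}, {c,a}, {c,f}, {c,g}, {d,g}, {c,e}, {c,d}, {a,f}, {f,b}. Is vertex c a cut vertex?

Yes

Deleting c raises the number of components from 1 to 2, so c is a cut vertex.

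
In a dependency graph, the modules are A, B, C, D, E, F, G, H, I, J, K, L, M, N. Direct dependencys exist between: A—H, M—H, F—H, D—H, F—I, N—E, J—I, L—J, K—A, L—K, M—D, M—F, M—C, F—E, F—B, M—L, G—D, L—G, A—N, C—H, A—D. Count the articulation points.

1

Removing F increases the component count from 1 to 2, so F is a cut vertex.
By contrast removing C leaves 1 component; it is not a cut vertex. No other vertex is a cut vertex either.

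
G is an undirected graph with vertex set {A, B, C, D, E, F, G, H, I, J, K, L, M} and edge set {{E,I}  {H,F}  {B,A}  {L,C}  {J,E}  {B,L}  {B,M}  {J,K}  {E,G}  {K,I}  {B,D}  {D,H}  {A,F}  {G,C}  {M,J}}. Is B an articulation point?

Yes

Deleting B raises the number of components from 1 to 2, so B is a cut vertex.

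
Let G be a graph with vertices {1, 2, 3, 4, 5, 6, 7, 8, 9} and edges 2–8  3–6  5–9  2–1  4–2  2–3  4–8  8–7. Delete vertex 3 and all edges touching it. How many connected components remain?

With 3 gone, the remaining components are: {6}; {5, 9}; {1, 2, 4, 7, 8}.
That is 3 components.

3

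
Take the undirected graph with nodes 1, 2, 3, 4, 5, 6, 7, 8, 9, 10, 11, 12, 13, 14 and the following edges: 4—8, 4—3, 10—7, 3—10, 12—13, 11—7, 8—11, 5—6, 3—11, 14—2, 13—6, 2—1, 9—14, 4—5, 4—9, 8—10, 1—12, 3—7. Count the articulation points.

Removing 4 increases the component count from 1 to 2, so 4 is a cut vertex.
By contrast removing 14 leaves 1 component; it is not a cut vertex. No other vertex is a cut vertex either.

1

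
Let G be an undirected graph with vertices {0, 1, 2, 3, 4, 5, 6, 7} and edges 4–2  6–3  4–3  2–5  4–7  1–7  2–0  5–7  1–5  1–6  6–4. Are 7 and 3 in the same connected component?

From 7 we can reach 0, 1, 2, 3, 4, 5, 6, 7, which includes 3.

Yes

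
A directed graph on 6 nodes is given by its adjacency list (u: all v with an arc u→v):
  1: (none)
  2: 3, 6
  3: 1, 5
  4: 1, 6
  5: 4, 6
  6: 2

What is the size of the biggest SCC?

5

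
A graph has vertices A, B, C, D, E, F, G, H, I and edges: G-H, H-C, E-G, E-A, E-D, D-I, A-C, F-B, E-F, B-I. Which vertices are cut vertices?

E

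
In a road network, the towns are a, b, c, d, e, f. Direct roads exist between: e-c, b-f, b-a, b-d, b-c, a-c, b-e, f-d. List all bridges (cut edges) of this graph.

The edges on the cycle b-f-d-b are not bridges since each lies on that cycle.
Every edge lies on some cycle, so there are no bridges.

none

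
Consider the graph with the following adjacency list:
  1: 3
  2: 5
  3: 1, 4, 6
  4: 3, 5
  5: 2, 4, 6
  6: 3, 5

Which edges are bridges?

1-3, 2-5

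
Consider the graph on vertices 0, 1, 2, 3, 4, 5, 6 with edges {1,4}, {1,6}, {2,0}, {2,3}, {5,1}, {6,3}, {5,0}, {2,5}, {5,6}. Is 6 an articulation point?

No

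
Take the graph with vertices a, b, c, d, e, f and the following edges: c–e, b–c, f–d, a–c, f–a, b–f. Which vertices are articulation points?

Removing c increases the component count from 1 to 2, so c is a cut vertex.
Removing f increases the component count from 1 to 2, so f is a cut vertex.
By contrast removing a leaves 1 component; it is not a cut vertex. No other vertex is a cut vertex either.

c, f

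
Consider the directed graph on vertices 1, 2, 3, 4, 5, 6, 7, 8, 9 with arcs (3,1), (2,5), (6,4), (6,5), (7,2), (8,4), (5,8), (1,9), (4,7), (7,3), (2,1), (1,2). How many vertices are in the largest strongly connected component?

{1, 2, 3, 4, 5, 7, 8} are all mutually reachable — one SCC of size 7.
{9} is an SCC by itself.
{6} is an SCC by itself.
The largest has 7 vertices.

7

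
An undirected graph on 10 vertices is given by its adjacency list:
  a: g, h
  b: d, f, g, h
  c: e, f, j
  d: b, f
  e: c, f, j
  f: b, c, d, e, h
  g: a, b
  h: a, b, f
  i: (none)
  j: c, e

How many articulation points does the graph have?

Removing f increases the component count from 2 to 3, so f is a cut vertex.
By contrast removing b leaves 2 components; it is not a cut vertex. No other vertex is a cut vertex either.

1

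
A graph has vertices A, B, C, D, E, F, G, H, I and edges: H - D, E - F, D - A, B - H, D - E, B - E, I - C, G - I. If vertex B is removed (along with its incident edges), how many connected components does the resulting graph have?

With B gone, the remaining components are: {C, G, I}; {A, D, E, F, H}.
That is 2 components.

2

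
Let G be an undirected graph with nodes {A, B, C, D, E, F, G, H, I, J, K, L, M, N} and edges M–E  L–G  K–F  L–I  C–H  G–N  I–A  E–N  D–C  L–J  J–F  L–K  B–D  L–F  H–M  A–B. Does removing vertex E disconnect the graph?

No

Deleting E leaves 1 component (was 1) (its neighbors M, N remain connected to each other), so E is not a cut vertex.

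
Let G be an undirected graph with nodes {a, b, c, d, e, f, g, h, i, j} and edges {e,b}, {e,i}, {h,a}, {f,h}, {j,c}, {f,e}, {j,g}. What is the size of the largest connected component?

6

d is isolated — a component by itself.
Starting from c we can reach c, g, j. That is one component of size 3.
Starting from a we can reach a, b, e, f, h, i. That is one component of size 6.
The largest has 6 vertices.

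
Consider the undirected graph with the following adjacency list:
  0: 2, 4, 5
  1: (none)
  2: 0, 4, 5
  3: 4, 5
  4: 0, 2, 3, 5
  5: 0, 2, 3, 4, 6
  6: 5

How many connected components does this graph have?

2

1 is isolated — a component by itself.
Starting from 0 we can reach 0, 2, 3, 4, 5, 6. That is one component of size 6.
Total: 2 components.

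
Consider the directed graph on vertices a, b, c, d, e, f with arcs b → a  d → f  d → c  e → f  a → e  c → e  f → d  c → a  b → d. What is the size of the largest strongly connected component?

5

{a, c, d, e, f} are all mutually reachable — one SCC of size 5.
{b} is an SCC by itself.
The largest has 5 vertices.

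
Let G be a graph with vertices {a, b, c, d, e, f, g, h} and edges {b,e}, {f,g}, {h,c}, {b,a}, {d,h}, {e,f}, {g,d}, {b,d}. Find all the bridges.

The edges on the cycle b-e-f-g-d-b are not bridges since each lies on that cycle.
But removing b - a disconnects b from a; removing h - c disconnects h from c; removing d - h disconnects d from h — these are bridges.

a-b, c-h, d-h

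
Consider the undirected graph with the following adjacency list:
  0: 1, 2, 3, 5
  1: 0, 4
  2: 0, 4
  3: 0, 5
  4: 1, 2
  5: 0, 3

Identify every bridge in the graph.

The edges on the cycle 0-1-4-2-0 are not bridges since each lies on that cycle.
Every edge lies on some cycle, so there are no bridges.

none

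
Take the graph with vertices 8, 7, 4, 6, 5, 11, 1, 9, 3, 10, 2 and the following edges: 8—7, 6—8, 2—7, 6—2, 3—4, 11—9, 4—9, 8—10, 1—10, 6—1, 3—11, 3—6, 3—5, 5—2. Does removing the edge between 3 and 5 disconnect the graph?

After removing 3—5, the path 3-6-2-5 still connects them, so the edge is not a bridge.

No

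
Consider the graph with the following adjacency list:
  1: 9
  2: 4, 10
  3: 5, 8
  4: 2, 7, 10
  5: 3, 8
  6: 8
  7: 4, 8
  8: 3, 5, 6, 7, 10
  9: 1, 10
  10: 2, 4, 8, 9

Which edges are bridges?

The edges on the cycle 10-8-7-4-10 are not bridges since each lies on that cycle.
But removing 9-10 disconnects 9 from 10; removing 8-6 disconnects 8 from 6; removing 9-1 disconnects 9 from 1 — these are bridges.

1-9, 10-9, 6-8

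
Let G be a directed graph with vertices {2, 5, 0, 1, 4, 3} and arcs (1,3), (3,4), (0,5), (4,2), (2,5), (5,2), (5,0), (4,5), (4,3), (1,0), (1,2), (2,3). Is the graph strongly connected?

No

There is no directed path from 5 to 1, so the graph is not strongly connected.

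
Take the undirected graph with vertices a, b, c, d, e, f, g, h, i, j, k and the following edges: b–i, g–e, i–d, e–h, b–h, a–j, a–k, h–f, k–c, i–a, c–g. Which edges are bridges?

The edges on the cycle b-i-a-k-c-g-e-h-b are not bridges since each lies on that cycle.
But removing d–i disconnects d from i; removing j–a disconnects j from a; removing f–h disconnects f from h — these are bridges.

a-j, d-i, f-h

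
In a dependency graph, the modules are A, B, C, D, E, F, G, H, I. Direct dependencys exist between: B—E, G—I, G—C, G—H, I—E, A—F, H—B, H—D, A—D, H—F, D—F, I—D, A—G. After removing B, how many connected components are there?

1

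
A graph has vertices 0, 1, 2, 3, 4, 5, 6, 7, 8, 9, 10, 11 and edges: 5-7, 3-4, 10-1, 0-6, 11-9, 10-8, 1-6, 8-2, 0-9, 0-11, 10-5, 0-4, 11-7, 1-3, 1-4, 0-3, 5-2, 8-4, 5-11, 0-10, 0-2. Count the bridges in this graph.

The edges on the cycle 5-11-7-5 are not bridges since each lies on that cycle.
Every edge lies on some cycle, so there are no bridges.

0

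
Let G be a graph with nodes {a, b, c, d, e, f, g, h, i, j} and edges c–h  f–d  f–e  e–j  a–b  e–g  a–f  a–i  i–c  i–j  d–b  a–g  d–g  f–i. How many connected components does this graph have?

1

Starting from a we can reach a, b, c, d, e, f, g, h, i, j. That is one component of size 10.
Total: 1 component.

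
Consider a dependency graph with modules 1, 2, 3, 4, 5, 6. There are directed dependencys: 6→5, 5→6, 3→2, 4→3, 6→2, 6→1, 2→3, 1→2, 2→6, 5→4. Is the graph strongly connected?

Yes

From 4 we can reach every vertex (1, 2, 3, 4, 5, 6), and every vertex can reach 4 (1, 2, 3, 4, 5, 6). So the whole graph is one strongly connected component.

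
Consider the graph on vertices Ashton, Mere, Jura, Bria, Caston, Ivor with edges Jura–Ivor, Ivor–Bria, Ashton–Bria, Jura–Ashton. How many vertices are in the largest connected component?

4

Caston is isolated — a component by itself.
Mere is isolated — a component by itself.
Starting from Bria we can reach Bria, Ivor, Jura, Ashton. That is one component of size 4.
The largest has 4 vertices.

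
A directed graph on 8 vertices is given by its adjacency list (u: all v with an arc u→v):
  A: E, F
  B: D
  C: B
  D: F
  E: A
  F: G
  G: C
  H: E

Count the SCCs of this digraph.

{B, C, D, F, G} are all mutually reachable — one SCC of size 5.
{A, E} are all mutually reachable — one SCC of size 2.
{H} is an SCC by itself.
That gives 3 strongly connected components.

3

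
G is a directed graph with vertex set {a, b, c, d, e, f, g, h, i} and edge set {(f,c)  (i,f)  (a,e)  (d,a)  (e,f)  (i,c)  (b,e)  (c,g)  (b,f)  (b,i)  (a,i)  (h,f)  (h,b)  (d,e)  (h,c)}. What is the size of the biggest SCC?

{g} is an SCC by itself.
{e} is an SCC by itself.
{b} is an SCC by itself.
{d} is an SCC by itself.
{f} is an SCC by itself.
(and 4 more singleton SCCs)
The largest has 1 vertex.

1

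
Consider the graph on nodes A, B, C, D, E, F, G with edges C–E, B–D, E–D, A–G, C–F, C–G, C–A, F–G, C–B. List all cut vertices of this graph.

Removing C increases the component count from 1 to 2, so C is a cut vertex.
By contrast removing E leaves 1 component; it is not a cut vertex. No other vertex is a cut vertex either.

C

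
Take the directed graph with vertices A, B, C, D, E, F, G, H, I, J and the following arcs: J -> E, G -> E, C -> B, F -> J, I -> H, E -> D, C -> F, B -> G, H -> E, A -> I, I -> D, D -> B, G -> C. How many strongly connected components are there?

{B, C, D, E, F, G, J} are all mutually reachable — one SCC of size 7.
{H} is an SCC by itself.
{A} is an SCC by itself.
{I} is an SCC by itself.
That gives 4 strongly connected components.

4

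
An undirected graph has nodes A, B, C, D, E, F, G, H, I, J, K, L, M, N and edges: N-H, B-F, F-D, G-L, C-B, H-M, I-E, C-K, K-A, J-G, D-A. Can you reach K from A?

From A we can reach A, B, C, D, F, K, which includes K.

Yes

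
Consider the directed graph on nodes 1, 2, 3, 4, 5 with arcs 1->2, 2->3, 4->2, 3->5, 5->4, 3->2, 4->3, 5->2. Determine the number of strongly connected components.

{2, 3, 4, 5} are all mutually reachable — one SCC of size 4.
{1} is an SCC by itself.
That gives 2 strongly connected components.

2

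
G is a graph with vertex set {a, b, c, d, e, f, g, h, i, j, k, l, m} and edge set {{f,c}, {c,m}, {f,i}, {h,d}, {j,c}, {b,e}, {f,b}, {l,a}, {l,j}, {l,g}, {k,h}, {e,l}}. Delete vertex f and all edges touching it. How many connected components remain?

With f gone, the remaining components are: {i}; {d, h, k}; {a, b, c, e, g, j, l, m}.
That is 3 components.

3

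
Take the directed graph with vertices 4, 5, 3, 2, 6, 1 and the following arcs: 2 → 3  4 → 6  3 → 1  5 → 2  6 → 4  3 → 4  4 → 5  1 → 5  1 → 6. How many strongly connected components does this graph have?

{1, 2, 3, 4, 5, 6} are all mutually reachable — one SCC of size 6.
That gives 1 strongly connected component.

1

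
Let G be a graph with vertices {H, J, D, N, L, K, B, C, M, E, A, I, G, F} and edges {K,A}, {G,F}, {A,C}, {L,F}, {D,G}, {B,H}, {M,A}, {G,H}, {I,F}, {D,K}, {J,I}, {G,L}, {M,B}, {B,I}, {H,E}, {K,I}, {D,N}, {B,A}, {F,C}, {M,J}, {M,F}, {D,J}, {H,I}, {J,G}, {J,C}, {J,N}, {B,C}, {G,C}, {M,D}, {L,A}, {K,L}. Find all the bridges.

E-H

The edges on the cycle M-D-K-I-F-M are not bridges since each lies on that cycle.
But removing H-E disconnects H from E — this is a bridge.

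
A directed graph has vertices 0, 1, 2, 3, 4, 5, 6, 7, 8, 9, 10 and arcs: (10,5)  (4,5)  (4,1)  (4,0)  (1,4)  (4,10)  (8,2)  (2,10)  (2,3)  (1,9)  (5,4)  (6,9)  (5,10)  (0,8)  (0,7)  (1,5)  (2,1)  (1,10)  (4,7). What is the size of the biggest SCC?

7

{0, 1, 2, 4, 5, 8, 10} are all mutually reachable — one SCC of size 7.
{7} is an SCC by itself.
{6} is an SCC by itself.
{3} is an SCC by itself.
{9} is an SCC by itself.
The largest has 7 vertices.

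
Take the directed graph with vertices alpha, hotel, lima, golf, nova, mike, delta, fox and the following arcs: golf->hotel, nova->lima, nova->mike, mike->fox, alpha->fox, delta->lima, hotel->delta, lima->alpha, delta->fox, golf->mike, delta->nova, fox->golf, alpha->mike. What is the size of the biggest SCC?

8

{fox, golf, lima, mike, nova, alpha, delta, hotel} are all mutually reachable — one SCC of size 8.
The largest has 8 vertices.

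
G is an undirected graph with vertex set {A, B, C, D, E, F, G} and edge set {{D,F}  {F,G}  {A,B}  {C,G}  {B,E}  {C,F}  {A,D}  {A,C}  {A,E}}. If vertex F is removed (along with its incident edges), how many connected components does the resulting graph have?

1

With F gone, the remaining components are: {A, B, C, D, E, G}.
That is 1 component.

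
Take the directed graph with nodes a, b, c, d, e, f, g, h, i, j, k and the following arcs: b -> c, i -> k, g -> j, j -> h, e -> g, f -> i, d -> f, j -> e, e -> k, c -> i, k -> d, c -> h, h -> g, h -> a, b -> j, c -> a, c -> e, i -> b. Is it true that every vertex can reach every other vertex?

There is no directed path from a to b, so the graph is not strongly connected.

No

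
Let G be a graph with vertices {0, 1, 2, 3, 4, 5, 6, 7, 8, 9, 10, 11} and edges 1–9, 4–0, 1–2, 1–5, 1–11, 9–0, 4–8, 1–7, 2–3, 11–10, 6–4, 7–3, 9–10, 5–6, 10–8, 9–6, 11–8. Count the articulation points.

1

Removing 1 increases the component count from 1 to 2, so 1 is a cut vertex.
By contrast removing 10 leaves 1 component; it is not a cut vertex. No other vertex is a cut vertex either.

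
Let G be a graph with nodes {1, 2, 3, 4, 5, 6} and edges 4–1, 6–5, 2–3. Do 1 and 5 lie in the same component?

No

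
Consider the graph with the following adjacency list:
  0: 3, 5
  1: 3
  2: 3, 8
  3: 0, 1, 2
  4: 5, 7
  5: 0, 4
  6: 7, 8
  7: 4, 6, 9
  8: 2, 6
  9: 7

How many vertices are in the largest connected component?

Starting from 0 we can reach 0, 1, 2, 3, 4, 5, 6, 7, 8, 9. That is one component of size 10.
The largest has 10 vertices.

10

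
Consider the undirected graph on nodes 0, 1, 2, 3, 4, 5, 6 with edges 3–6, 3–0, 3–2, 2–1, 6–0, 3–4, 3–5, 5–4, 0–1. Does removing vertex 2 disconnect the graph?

Deleting 2 leaves 1 component (was 1) (its neighbors 1, 3 remain connected to each other), so 2 is not a cut vertex.

No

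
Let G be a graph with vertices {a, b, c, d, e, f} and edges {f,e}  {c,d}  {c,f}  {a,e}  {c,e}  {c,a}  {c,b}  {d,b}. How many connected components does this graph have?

1

Starting from a we can reach a, b, c, d, e, f. That is one component of size 6.
Total: 1 component.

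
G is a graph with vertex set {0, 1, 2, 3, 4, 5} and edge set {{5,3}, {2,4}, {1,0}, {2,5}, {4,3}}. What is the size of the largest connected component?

4

Starting from 0 we can reach 0, 1. That is one component of size 2.
Starting from 2 we can reach 2, 3, 4, 5. That is one component of size 4.
The largest has 4 vertices.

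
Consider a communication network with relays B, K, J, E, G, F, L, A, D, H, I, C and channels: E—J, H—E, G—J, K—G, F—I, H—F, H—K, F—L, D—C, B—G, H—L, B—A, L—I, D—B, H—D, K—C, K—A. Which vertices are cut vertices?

H

Removing H increases the component count from 1 to 2, so H is a cut vertex.
By contrast removing C leaves 1 component; it is not a cut vertex. No other vertex is a cut vertex either.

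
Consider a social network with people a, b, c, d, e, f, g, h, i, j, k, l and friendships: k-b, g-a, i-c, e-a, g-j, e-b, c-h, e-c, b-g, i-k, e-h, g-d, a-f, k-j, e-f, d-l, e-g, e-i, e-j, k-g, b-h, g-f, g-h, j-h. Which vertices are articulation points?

Removing d increases the component count from 1 to 2, so d is a cut vertex.
Removing g increases the component count from 1 to 2, so g is a cut vertex.
By contrast removing h leaves 1 component; it is not a cut vertex. No other vertex is a cut vertex either.

d, g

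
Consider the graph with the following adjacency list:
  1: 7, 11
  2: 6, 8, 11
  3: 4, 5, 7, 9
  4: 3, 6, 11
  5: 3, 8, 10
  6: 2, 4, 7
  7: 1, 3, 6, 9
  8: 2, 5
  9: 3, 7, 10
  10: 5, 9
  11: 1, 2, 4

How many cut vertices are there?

0

Removing 2, for instance, still leaves 1 component. No single vertex removal increases the component count — the graph has no articulation points.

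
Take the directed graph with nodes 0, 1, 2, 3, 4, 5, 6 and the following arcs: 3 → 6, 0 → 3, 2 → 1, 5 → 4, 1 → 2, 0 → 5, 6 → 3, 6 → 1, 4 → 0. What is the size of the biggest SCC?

{0, 4, 5} are all mutually reachable — one SCC of size 3.
{1, 2} are all mutually reachable — one SCC of size 2.
{3, 6} are all mutually reachable — one SCC of size 2.
The largest has 3 vertices.

3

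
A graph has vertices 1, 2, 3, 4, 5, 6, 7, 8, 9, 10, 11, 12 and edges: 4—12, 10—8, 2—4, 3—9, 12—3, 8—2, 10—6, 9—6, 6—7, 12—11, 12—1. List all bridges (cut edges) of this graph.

The edges on the cycle 10-8-2-4-12-3-9-6-10 are not bridges since each lies on that cycle.
But removing 11—12 disconnects 11 from 12; removing 1—12 disconnects 1 from 12; removing 7—6 disconnects 7 from 6 — these are bridges.

1-12, 11-12, 6-7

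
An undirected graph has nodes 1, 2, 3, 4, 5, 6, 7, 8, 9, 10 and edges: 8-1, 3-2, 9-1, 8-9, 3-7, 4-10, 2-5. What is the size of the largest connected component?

4

6 is isolated — a component by itself.
Starting from 4 we can reach 4, 10. That is one component of size 2.
Starting from 1 we can reach 1, 8, 9. That is one component of size 3.
Starting from 2 we can reach 2, 3, 5, 7. That is one component of size 4.
The largest has 4 vertices.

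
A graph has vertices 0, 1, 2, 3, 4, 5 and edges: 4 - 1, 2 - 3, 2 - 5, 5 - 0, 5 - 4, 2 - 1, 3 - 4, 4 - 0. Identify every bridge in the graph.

The edges on the cycle 2-3-4-0-5-2 are not bridges since each lies on that cycle.
Every edge lies on some cycle, so there are no bridges.

none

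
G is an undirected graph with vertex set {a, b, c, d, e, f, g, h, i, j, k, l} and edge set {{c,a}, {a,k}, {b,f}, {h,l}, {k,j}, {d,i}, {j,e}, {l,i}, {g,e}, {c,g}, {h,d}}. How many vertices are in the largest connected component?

6

Starting from b we can reach b, f. That is one component of size 2.
Starting from d we can reach d, h, i, l. That is one component of size 4.
Starting from a we can reach a, c, e, g, j, k. That is one component of size 6.
The largest has 6 vertices.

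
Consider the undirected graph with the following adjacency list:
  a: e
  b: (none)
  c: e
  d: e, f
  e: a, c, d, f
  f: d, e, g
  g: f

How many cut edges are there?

The edges on the cycle e-f-d-e are not bridges since each lies on that cycle.
But removing f-g disconnects f from g; removing e-a disconnects e from a; removing e-c disconnects e from c — these are bridges.
That makes 3 bridges.

3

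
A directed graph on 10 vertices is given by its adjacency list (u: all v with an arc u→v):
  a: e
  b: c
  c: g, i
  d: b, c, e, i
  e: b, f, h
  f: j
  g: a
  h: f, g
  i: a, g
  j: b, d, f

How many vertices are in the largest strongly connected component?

{a, b, c, d, e, f, g, h, i, j} are all mutually reachable — one SCC of size 10.
The largest has 10 vertices.

10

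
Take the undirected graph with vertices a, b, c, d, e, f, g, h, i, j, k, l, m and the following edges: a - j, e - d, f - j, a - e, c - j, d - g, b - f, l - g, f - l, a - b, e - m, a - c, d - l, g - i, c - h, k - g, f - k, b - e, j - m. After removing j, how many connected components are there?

1

With j gone, the remaining components are: {a, b, c, d, e, f, g, h, i, k, l, m}.
That is 1 component.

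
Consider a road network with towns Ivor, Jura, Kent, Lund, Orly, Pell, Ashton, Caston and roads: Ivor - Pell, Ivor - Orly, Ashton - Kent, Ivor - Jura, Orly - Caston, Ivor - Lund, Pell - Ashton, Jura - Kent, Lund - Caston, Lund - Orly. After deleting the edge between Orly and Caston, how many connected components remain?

1

Orly and Caston are still connected via Orly-Lund-Caston, so the component count stays at 1.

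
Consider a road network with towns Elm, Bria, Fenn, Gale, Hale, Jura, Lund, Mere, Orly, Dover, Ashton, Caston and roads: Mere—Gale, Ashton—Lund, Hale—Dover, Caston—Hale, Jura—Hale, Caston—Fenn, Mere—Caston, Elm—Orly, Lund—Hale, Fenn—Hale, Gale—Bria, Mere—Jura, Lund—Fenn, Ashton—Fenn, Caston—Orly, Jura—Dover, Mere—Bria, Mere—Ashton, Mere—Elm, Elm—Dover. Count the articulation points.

1

Removing Mere increases the component count from 1 to 2, so Mere is a cut vertex.
By contrast removing Orly leaves 1 component; it is not a cut vertex. No other vertex is a cut vertex either.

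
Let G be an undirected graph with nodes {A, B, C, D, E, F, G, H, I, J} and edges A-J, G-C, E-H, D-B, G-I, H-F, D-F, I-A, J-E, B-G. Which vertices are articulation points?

G

Removing G increases the component count from 1 to 2, so G is a cut vertex.
By contrast removing E leaves 1 component; it is not a cut vertex. No other vertex is a cut vertex either.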